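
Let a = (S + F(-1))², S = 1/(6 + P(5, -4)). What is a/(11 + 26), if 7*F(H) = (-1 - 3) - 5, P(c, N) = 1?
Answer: 64/1813 ≈ 0.035301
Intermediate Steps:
F(H) = -9/7 (F(H) = ((-1 - 3) - 5)/7 = (-4 - 5)/7 = (⅐)*(-9) = -9/7)
S = ⅐ (S = 1/(6 + 1) = 1/7 = ⅐ ≈ 0.14286)
a = 64/49 (a = (⅐ - 9/7)² = (-8/7)² = 64/49 ≈ 1.3061)
a/(11 + 26) = 64/(49*(11 + 26)) = (64/49)/37 = (64/49)*(1/37) = 64/1813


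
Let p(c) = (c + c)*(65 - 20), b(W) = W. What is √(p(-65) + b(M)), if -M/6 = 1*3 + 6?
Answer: 12*I*√41 ≈ 76.838*I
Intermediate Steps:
M = -54 (M = -6*(1*3 + 6) = -6*(3 + 6) = -6*9 = -54)
p(c) = 90*c (p(c) = (2*c)*45 = 90*c)
√(p(-65) + b(M)) = √(90*(-65) - 54) = √(-5850 - 54) = √(-5904) = 12*I*√41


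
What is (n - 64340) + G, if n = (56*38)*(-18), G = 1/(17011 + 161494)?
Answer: -18322467219/178505 ≈ -1.0264e+5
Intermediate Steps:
G = 1/178505 ≈ 5.6021e-6
n = -38304 (n = 2128*(-18) = -38304)
(n - 64340) + G = (-38304 - 64340) + 1/178505 = -102644 + 1/178505 = -18322467219/178505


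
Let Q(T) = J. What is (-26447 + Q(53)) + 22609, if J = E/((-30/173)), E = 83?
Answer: -129499/30 ≈ -4316.6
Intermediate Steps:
J = -14359/30 (J = 83/((-30/173)) = 83/((-30*1/173)) = 83/(-30/173) = 83*(-173/30) = -14359/30 ≈ -478.63)
Q(T) = -14359/30
(-26447 + Q(53)) + 22609 = (-26447 - 14359/30) + 22609 = -807769/30 + 22609 = -129499/30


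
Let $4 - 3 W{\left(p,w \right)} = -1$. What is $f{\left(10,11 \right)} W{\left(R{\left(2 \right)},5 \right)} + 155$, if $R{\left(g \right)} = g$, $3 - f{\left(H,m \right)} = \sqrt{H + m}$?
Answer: $160 - \frac{5 \sqrt{21}}{3} \approx 152.36$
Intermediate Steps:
$f{\left(H,m \right)} = 3 - \sqrt{H + m}$
$W{\left(p,w \right)} = \frac{5}{3}$ ($W{\left(p,w \right)} = \frac{4}{3} - - \frac{1}{3} = \frac{4}{3} + \frac{1}{3} = \frac{5}{3}$)
$f{\left(10,11 \right)} W{\left(R{\left(2 \right)},5 \right)} + 155 = \left(3 - \sqrt{10 + 11}\right) \frac{5}{3} + 155 = \left(3 - \sqrt{21}\right) \frac{5}{3} + 155 = \left(5 - \frac{5 \sqrt{21}}{3}\right) + 155 = 160 - \frac{5 \sqrt{21}}{3}$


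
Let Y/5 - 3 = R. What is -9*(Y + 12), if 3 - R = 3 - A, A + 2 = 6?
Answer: -423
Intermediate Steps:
A = 4 (A = -2 + 6 = 4)
R = 4 (R = 3 - (3 - 1*4) = 3 - (3 - 4) = 3 - 1*(-1) = 3 + 1 = 4)
Y = 35 (Y = 15 + 5*4 = 15 + 20 = 35)
-9*(Y + 12) = -9*(35 + 12) = -9*47 = -423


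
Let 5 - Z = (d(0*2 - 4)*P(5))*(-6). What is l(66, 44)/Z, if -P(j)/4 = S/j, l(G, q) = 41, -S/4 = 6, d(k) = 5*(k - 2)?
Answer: -41/3451 ≈ -0.011881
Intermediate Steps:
d(k) = -10 + 5*k (d(k) = 5*(-2 + k) = -10 + 5*k)
S = -24 (S = -4*6 = -24)
P(j) = 96/j (P(j) = -(-96)/j = 96/j)
Z = -3451 (Z = 5 - (-10 + 5*(0*2 - 4))*(96/5)*(-6) = 5 - (-10 + 5*(0 - 4))*(96*(⅕))*(-6) = 5 - (-10 + 5*(-4))*(96/5)*(-6) = 5 - (-10 - 20)*(96/5)*(-6) = 5 - (-30*96/5)*(-6) = 5 - (-576)*(-6) = 5 - 1*3456 = 5 - 3456 = -3451)
l(66, 44)/Z = 41/(-3451) = 41*(-1/3451) = -41/3451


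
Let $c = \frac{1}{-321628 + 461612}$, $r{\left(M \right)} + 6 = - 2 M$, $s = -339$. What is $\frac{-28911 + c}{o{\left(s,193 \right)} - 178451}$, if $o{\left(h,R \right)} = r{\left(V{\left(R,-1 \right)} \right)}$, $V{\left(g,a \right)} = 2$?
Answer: $\frac{4047077423}{24981684624} \approx 0.162$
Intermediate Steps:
$r{\left(M \right)} = -6 - 2 M$
$o{\left(h,R \right)} = -10$ ($o{\left(h,R \right)} = -6 - 4 = -10$)
$c = \frac{1}{139984} \approx 7.1437 \cdot 10^{-6}$
$\frac{-28911 + c}{o{\left(s,193 \right)} - 178451} = \frac{-28911 + \frac{1}{139984}}{-10 - 178451} = - \frac{4047077423}{139984 \left(-178461\right)} = \left(- \frac{4047077423}{139984}\right) \left(- \frac{1}{178461}\right) = \frac{4047077423}{24981684624}$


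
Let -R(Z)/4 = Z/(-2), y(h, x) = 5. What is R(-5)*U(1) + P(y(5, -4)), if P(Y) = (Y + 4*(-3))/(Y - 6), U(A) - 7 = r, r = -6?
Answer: -3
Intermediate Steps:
R(Z) = 2*Z (R(Z) = -4*Z/(-2) = -4*Z*(-1)/2 = -(-2)*Z = 2*Z)
U(A) = 1 (U(A) = 7 - 6 = 1)
P(Y) = (-12 + Y)/(-6 + Y) (P(Y) = (Y - 12)/(-6 + Y) = (-12 + Y)/(-6 + Y))
R(-5)*U(1) + P(y(5, -4)) = (2*(-5))*1 + (-12 + 5)/(-6 + 5) = -10*1 - 7/(-1) = -10 - 1*(-7) = -10 + 7 = -3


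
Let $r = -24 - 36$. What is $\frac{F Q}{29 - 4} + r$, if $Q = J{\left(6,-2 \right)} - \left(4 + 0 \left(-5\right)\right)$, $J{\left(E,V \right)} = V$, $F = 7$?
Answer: $- \frac{1542}{25} \approx -61.68$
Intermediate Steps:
$r = -60$ ($r = -24 - 36 = -60$)
$Q = -6$ ($Q = -2 - \left(4 + 0 \left(-5\right)\right) = -2 - 4 = -6$)
$\frac{F Q}{29 - 4} + r = \frac{7 \left(-6\right)}{29 - 4} - 60 = \frac{1}{25} \left(-42\right) - 60 = - \frac{42}{25} - 60 = - \frac{1542}{25}$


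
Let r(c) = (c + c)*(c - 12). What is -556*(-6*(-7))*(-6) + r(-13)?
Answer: 140762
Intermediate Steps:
r(c) = 2*c*(-12 + c) (r(c) = (2*c)*(-12 + c) = 2*c*(-12 + c))
-556*(-6*(-7))*(-6) + r(-13) = -556*(-6*(-7))*(-6) + 2*(-13)*(-12 - 13) = -23352*(-6) + 2*(-13)*(-25) = -556*(-252) + 650 = 140112 + 650 = 140762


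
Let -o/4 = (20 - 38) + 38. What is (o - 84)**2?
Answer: 26896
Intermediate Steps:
o = -80 (o = -4*((20 - 38) + 38) = -4*(-18 + 38) = -4*20 = -80)
(o - 84)**2 = (-80 - 84)**2 = (-164)**2 = 26896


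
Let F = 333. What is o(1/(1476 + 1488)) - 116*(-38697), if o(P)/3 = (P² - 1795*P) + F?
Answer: 13148218023253/2928432 ≈ 4.4898e+6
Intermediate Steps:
o(P) = 999 - 5385*P + 3*P² (o(P) = 3*((P² - 1795*P) + 333) = 3*(333 + P² - 1795*P) = 999 - 5385*P + 3*P²)
o(1/(1476 + 1488)) - 116*(-38697) = (999 - 5385/(1476 + 1488) + 3*(1/(1476 + 1488))²) - 116*(-38697) = (999 - 5385/2964 + 3*(1/2964)²) + 4488852 = (999 - 5385*1/2964 + 3*(1/2964)²) + 4488852 = (999 - 1795/988 + 3*(1/8785296)) + 4488852 = (999 - 1795/988 + 1/2928432) + 4488852 = 2920183189/2928432 + 4488852 = 13148218023253/2928432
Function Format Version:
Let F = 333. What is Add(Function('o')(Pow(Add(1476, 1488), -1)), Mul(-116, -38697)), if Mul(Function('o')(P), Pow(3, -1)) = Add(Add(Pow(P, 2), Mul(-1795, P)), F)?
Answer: Rational(13148218023253, 2928432) ≈ 4.4898e+6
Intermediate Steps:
Function('o')(P) = Add(999, Mul(-5385, P), Mul(3, Pow(P, 2))) (Function('o')(P) = Mul(3, Add(Add(Pow(P, 2), Mul(-1795, P)), 333)) = Mul(3, Add(333, Pow(P, 2), Mul(-1795, P))) = Add(999, Mul(-5385, P), Mul(3, Pow(P, 2))))
Add(Function('o')(Pow(Add(1476, 1488), -1)), Mul(-116, -38697)) = Add(Add(999, Mul(-5385, Pow(Add(1476, 1488), -1)), Mul(3, Pow(Pow(Add(1476, 1488), -1), 2))), Mul(-116, -38697)) = Add(Add(999, Mul(-5385, Pow(2964, -1)), Mul(3, Pow(Pow(2964, -1), 2))), 4488852) = Add(Add(999, Mul(-5385, Rational(1, 2964)), Mul(3, Pow(Rational(1, 2964), 2))), 4488852) = Add(Add(999, Rational(-1795, 988), Mul(3, Rational(1, 8785296))), 4488852) = Add(Add(999, Rational(-1795, 988), Rational(1, 2928432)), 4488852) = Add(Rational(2920183189, 2928432), 4488852) = Rational(13148218023253, 2928432)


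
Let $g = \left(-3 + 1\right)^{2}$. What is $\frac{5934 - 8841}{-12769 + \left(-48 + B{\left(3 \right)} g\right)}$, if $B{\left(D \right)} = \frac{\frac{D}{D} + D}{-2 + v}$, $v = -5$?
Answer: $\frac{20349}{89735} \approx 0.22677$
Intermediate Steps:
$g = 4$ ($g = \left(-2\right)^{2} = 4$)
$B{\left(D \right)} = - \frac{1}{7} - \frac{D}{7}$ ($B{\left(D \right)} = \frac{\frac{D}{D} + D}{-2 - 5} = \frac{1 + D}{-7} = \left(1 + D\right) \left(- \frac{1}{7}\right) = - \frac{1}{7} - \frac{D}{7}$)
$\frac{5934 - 8841}{-12769 + \left(-48 + B{\left(3 \right)} g\right)} = \frac{5934 - 8841}{-12769 - \left(48 - \left(- \frac{1}{7} - \frac{3}{7}\right) 4\right)} = - \frac{2907}{-12769 - \left(48 - \left(- \frac{1}{7} - \frac{3}{7}\right) 4\right)} = - \frac{2907}{-12769 - \frac{352}{7}} = - \frac{2907}{- \frac{89735}{7}} = \left(-2907\right) \left(- \frac{7}{89735}\right) = \frac{20349}{89735}$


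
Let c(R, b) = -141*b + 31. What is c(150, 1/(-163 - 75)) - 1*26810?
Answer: -6373261/238 ≈ -26778.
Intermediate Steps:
c(R, b) = 31 - 141*b
c(150, 1/(-163 - 75)) - 1*26810 = (31 - 141/(-163 - 75)) - 1*26810 = (31 - 141/(-238)) - 26810 = (31 - 141*(-1/238)) - 26810 = (31 + 141/238) - 26810 = 7519/238 - 26810 = -6373261/238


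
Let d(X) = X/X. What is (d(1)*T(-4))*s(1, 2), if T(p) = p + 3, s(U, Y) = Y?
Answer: -2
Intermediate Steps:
T(p) = 3 + p
d(X) = 1
(d(1)*T(-4))*s(1, 2) = (1*(3 - 4))*2 = (1*(-1))*2 = -1*2 = -2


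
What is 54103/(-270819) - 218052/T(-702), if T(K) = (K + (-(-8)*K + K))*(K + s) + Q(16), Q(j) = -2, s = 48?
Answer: -153721858811/621675576441 ≈ -0.24727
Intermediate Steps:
T(K) = -2 + 10*K*(48 + K) (T(K) = (K + (-(-8)*K + K))*(K + 48) - 2 = (K + (8*K + K))*(48 + K) - 2 = (K + 9*K)*(48 + K) - 2 = (10*K)*(48 + K) - 2 = 10*K*(48 + K) - 2 = -2 + 10*K*(48 + K))
54103/(-270819) - 218052/T(-702) = 54103/(-270819) - 218052/(-2 + 10*(-702)² + 480*(-702)) = 54103*(-1/270819) - 218052/(-2 + 10*492804 - 336960) = -54103/270819 - 218052/(-2 + 4928040 - 336960) = -54103/270819 - 218052/4591078 = -54103/270819 - 218052*1/4591078 = -54103/270819 - 109026/2295539 = -153721858811/621675576441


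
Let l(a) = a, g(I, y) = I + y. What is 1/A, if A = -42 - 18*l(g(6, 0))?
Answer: -1/150 ≈ -0.0066667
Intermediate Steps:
A = -150 (A = -42 - 18*(6 + 0) = -42 - 18*6 = -42 - 108 = -150)
1/A = 1/(-150) = -1/150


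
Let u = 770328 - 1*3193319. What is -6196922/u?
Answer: 6196922/2422991 ≈ 2.5575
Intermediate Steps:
u = -2422991 (u = 770328 - 3193319 = -2422991)
-6196922/u = -6196922/(-2422991) = -6196922*(-1/2422991) = 6196922/2422991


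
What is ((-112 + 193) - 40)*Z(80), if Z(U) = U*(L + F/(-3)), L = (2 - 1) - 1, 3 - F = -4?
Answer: -22960/3 ≈ -7653.3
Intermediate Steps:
F = 7 (F = 3 - 1*(-4) = 3 + 4 = 7)
L = 0 (L = 1 - 1 = 0)
Z(U) = -7*U/3 (Z(U) = U*(0 + 7/(-3)) = U*(0 + 7*(-⅓)) = U*(0 - 7/3) = U*(-7/3) = -7*U/3)
((-112 + 193) - 40)*Z(80) = ((-112 + 193) - 40)*(-7/3*80) = (81 - 40)*(-560/3) = 41*(-560/3) = -22960/3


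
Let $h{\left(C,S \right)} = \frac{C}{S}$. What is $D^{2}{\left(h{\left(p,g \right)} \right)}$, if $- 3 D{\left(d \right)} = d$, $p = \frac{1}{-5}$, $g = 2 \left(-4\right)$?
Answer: $\frac{1}{14400} \approx 6.9444 \cdot 10^{-5}$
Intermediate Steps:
$g = -8$
$p = - \frac{1}{5} \approx -0.2$
$D{\left(d \right)} = - \frac{d}{3}$
$D^{2}{\left(h{\left(p,g \right)} \right)} = \left(- \frac{\left(- \frac{1}{5}\right) \frac{1}{-8}}{3}\right)^{2} = \left(- \frac{\left(- \frac{1}{5}\right) \left(- \frac{1}{8}\right)}{3}\right)^{2} = \left(\left(- \frac{1}{3}\right) \frac{1}{40}\right)^{2} = \left(- \frac{1}{120}\right)^{2} = \frac{1}{14400}$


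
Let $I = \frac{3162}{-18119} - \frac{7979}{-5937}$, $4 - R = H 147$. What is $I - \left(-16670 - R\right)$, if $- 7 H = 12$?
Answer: $\frac{1820897984485}{107572503} \approx 16927.0$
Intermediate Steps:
$H = - \frac{12}{7}$ ($H = \left(- \frac{1}{7}\right) 12 = - \frac{12}{7} \approx -1.7143$)
$R = 256$ ($R = 4 - \left(- \frac{12}{7}\right) 147 = 4 - -252 = 4 + 252 = 256$)
$I = \frac{125798707}{107572503}$ ($I = 3162 \left(- \frac{1}{18119}\right) - - \frac{7979}{5937} = - \frac{3162}{18119} + \frac{7979}{5937} = \frac{125798707}{107572503} \approx 1.1694$)
$I - \left(-16670 - R\right) = \frac{125798707}{107572503} - \left(-16670 - 256\right) = \frac{125798707}{107572503} - -16926 = \frac{125798707}{107572503} + 16926 = \frac{1820897984485}{107572503}$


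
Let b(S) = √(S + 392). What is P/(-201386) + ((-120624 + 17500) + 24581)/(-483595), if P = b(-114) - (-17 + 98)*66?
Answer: 9201379734/48694631335 - √278/201386 ≈ 0.18888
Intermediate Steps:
b(S) = √(392 + S)
P = -5346 + √278 (P = √(392 - 114) - (-17 + 98)*66 = √278 - 81*66 = √278 - 1*5346 = √278 - 5346 = -5346 + √278 ≈ -5329.3)
P/(-201386) + ((-120624 + 17500) + 24581)/(-483595) = (-5346 + √278)/(-201386) + ((-120624 + 17500) + 24581)/(-483595) = (-5346 + √278)*(-1/201386) + (-103124 + 24581)*(-1/483595) = (2673/100693 - √278/201386) - 78543*(-1/483595) = (2673/100693 - √278/201386) + 78543/483595 = 9201379734/48694631335 - √278/201386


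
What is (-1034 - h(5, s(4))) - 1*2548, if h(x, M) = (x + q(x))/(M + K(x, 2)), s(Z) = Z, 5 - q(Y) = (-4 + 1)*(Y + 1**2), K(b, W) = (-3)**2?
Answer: -46594/13 ≈ -3584.2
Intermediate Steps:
K(b, W) = 9
q(Y) = 8 + 3*Y (q(Y) = 5 - (-4 + 1)*(Y + 1**2) = 5 - (-3)*(Y + 1) = 5 - (-3)*(1 + Y) = 5 - (-3 - 3*Y) = 5 + (3 + 3*Y) = 8 + 3*Y)
h(x, M) = (8 + 4*x)/(9 + M) (h(x, M) = (x + (8 + 3*x))/(M + 9) = (8 + 4*x)/(9 + M))
(-1034 - h(5, s(4))) - 1*2548 = (-1034 - 4*(2 + 5)/(9 + 4)) - 1*2548 = (-1034 - 4*7/13) - 2548 = (-1034 - 1*28/13) - 2548 = (-1034 - 28/13) - 2548 = -13470/13 - 2548 = -46594/13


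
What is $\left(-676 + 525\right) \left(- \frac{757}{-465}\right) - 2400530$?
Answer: $- \frac{1116360757}{465} \approx -2.4008 \cdot 10^{6}$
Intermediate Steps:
$\left(-676 + 525\right) \left(- \frac{757}{-465}\right) - 2400530 = - 151 \left(\left(-757\right) \left(- \frac{1}{465}\right)\right) - 2400530 = \left(-151\right) \frac{757}{465} - 2400530 = - \frac{114307}{465} - 2400530 = - \frac{1116360757}{465}$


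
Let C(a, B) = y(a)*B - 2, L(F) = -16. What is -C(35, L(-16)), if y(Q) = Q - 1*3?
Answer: 514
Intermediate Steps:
y(Q) = -3 + Q (y(Q) = Q - 3 = -3 + Q)
C(a, B) = -2 + B*(-3 + a) (C(a, B) = (-3 + a)*B - 2 = B*(-3 + a) - 2 = -2 + B*(-3 + a))
-C(35, L(-16)) = -(-2 - 16*(-3 + 35)) = -(-2 - 16*32) = -(-2 - 512) = -1*(-514) = 514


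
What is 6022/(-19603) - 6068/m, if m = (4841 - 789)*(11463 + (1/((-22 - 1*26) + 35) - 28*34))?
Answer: -833941870375/2713414836638 ≈ -0.30734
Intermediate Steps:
m = 553673384/13 (m = 4052*(11463 + (1/((-22 - 26) + 35) - 952)) = 4052*(11463 + (1/(-48 + 35) - 952)) = 4052*(11463 + (1/(-13) - 952)) = 4052*(11463 + (-1/13 - 952)) = 4052*(11463 - 12377/13) = 4052*(136642/13) = 553673384/13 ≈ 4.2590e+7)
6022/(-19603) - 6068/m = 6022/(-19603) - 6068/553673384/13 = 6022*(-1/19603) - 6068*13/553673384 = -6022/19603 - 19721/138418346 = -833941870375/2713414836638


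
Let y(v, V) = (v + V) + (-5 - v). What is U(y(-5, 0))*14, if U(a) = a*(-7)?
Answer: 490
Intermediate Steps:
y(v, V) = -5 + V (y(v, V) = (V + v) + (-5 - v) = -5 + V)
U(a) = -7*a
U(y(-5, 0))*14 = -7*(-5 + 0)*14 = -7*(-5)*14 = 35*14 = 490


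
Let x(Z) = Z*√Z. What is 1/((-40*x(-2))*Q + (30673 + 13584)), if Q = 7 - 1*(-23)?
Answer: 44257/1970202049 - 2400*I*√2/1970202049 ≈ 2.2463e-5 - 1.7227e-6*I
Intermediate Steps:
x(Z) = Z^(3/2)
Q = 30 (Q = 7 + 23 = 30)
1/((-40*x(-2))*Q + (30673 + 13584)) = 1/(-(-80)*I*√2*30 + (30673 + 13584)) = 1/(-(-80)*I*√2*30 + 44257) = 1/((80*I*√2)*30 + 44257) = 1/(2400*I*√2 + 44257) = 1/(44257 + 2400*I*√2)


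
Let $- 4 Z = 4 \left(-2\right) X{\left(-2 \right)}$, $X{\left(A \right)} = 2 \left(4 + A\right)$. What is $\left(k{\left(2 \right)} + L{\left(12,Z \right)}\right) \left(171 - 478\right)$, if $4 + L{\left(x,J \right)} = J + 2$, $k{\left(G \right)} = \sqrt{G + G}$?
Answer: $-2456$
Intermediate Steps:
$X{\left(A \right)} = 8 + 2 A$
$k{\left(G \right)} = \sqrt{2} \sqrt{G}$ ($k{\left(G \right)} = \sqrt{2 G} = \sqrt{2} \sqrt{G}$)
$Z = 8$ ($Z = - \frac{4 \left(-2\right) \left(8 + 2 \left(-2\right)\right)}{4} = - \frac{\left(-8\right) \left(8 - 4\right)}{4} = - \frac{\left(-8\right) 4}{4} = \left(- \frac{1}{4}\right) \left(-32\right) = 8$)
$L{\left(x,J \right)} = -2 + J$ ($L{\left(x,J \right)} = -4 + \left(J + 2\right) = -4 + \left(2 + J\right) = -2 + J$)
$\left(k{\left(2 \right)} + L{\left(12,Z \right)}\right) \left(171 - 478\right) = \left(\sqrt{2} \sqrt{2} + \left(-2 + 8\right)\right) \left(171 - 478\right) = \left(2 + 6\right) \left(-307\right) = 8 \left(-307\right) = -2456$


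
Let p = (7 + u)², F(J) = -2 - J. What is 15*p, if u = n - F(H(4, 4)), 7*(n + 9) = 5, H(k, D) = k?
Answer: 16335/49 ≈ 333.37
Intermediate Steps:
n = -58/7 (n = -9 + (⅐)*5 = -9 + 5/7 = -58/7 ≈ -8.2857)
u = -16/7 (u = -58/7 - (-2 - 1*4) = -58/7 - (-2 - 4) = -58/7 - 1*(-6) = -58/7 + 6 = -16/7 ≈ -2.2857)
p = 1089/49 (p = (7 - 16/7)² = (33/7)² = 1089/49 ≈ 22.224)
15*p = 15*(1089/49) = 16335/49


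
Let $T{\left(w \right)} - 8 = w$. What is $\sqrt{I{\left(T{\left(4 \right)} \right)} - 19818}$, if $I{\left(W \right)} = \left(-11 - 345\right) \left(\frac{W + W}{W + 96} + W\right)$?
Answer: $\frac{i \sqrt{217522}}{3} \approx 155.46 i$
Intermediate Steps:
$T{\left(w \right)} = 8 + w$
$I{\left(W \right)} = - 356 W - \frac{712 W}{96 + W}$ ($I{\left(W \right)} = - 356 \left(\frac{2 W}{96 + W} + W\right) = - 356 \left(W + \frac{2 W}{96 + W}\right) = - 356 W - \frac{712 W}{96 + W}$)
$\sqrt{I{\left(T{\left(4 \right)} \right)} - 19818} = \sqrt{- \frac{356 \left(8 + 4\right) \left(98 + \left(8 + 4\right)\right)}{96 + \left(8 + 4\right)} - 19818} = \sqrt{\left(-356\right) 12 \frac{1}{96 + 12} \left(98 + 12\right) - 19818} = \sqrt{\left(-356\right) 12 \cdot \frac{1}{108} \cdot 110 - 19818} = \sqrt{- \frac{39160}{9} - 19818} = \sqrt{- \frac{217522}{9}} = \frac{i \sqrt{217522}}{3}$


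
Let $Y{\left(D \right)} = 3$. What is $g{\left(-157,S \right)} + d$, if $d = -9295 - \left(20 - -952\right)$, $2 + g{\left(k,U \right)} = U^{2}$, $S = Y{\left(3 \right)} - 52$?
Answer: $-7868$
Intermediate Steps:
$S = -49$ ($S = 3 - 52 = -49$)
$g{\left(k,U \right)} = -2 + U^{2}$
$d = -10267$ ($d = -9295 - \left(20 + 952\right) = -9295 - 972 = -10267$)
$g{\left(-157,S \right)} + d = \left(-2 + \left(-49\right)^{2}\right) - 10267 = \left(-2 + 2401\right) - 10267 = 2399 - 10267 = -7868$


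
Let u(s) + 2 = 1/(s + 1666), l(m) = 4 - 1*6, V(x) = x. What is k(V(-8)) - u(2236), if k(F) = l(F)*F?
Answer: 70235/3902 ≈ 18.000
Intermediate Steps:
l(m) = -2 (l(m) = 4 - 6 = -2)
u(s) = -2 + 1/(1666 + s) (u(s) = -2 + 1/(s + 1666) = -2 + 1/(1666 + s))
k(F) = -2*F
k(V(-8)) - u(2236) = -2*(-8) - (-3331 - 2*2236)/(1666 + 2236) = 16 - (-3331 - 4472)/3902 = 16 - (-7803)/3902 = 16 - 1*(-7803/3902) = 16 + 7803/3902 = 70235/3902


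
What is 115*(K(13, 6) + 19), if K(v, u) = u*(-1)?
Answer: 1495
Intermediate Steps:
K(v, u) = -u
115*(K(13, 6) + 19) = 115*(-1*6 + 19) = 115*(-6 + 19) = 115*13 = 1495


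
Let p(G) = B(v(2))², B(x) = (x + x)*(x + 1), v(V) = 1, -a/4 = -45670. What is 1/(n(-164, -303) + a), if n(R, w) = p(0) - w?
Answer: 1/182999 ≈ 5.4645e-6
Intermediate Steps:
a = 182680 (a = -4*(-45670) = 182680)
B(x) = 2*x*(1 + x) (B(x) = (2*x)*(1 + x) = 2*x*(1 + x))
p(G) = 16 (p(G) = (2*1*(1 + 1))² = (2*1*2)² = 4² = 16)
n(R, w) = 16 - w
1/(n(-164, -303) + a) = 1/((16 - 1*(-303)) + 182680) = 1/((16 + 303) + 182680) = 1/(319 + 182680) = 1/182999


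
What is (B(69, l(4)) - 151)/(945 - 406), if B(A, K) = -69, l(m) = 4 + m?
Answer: -20/49 ≈ -0.40816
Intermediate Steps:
(B(69, l(4)) - 151)/(945 - 406) = (-69 - 151)/(945 - 406) = -220/539 = -220*1/539 = -20/49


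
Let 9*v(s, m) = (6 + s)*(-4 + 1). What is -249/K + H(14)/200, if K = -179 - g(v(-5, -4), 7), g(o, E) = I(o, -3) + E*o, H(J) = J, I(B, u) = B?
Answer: 78403/52900 ≈ 1.4821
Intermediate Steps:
v(s, m) = -2 - s/3 (v(s, m) = ((6 + s)*(-4 + 1))/9 = ((6 + s)*(-3))/9 = (-18 - 3*s)/9 = -2 - s/3)
g(o, E) = o + E*o
K = -529/3 (K = -179 - (-2 - ⅓*(-5))*(1 + 7) = -179 - (-2 + 5/3)*8 = -179 - (-1)*8/3 = -179 - 1*(-8/3) = -179 + 8/3 = -529/3 ≈ -176.33)
-249/K + H(14)/200 = -249/(-529/3) + 14/200 = -249*(-3/529) + 14*(1/200) = 747/529 + 7/100 = 78403/52900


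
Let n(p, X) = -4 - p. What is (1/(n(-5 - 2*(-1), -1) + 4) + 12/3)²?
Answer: 169/9 ≈ 18.778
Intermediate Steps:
(1/(n(-5 - 2*(-1), -1) + 4) + 12/3)² = (1/((-4 - (-5 - 2*(-1))) + 4) + 12/3)² = (1/((-4 - (-5 + 2)) + 4) + 12*(⅓))² = (1/((-4 - 1*(-3)) + 4) + 4)² = (1/((-4 + 3) + 4) + 4)² = (1/(-1 + 4) + 4)² = (1/3 + 4)² = (⅓ + 4)² = (13/3)² = 169/9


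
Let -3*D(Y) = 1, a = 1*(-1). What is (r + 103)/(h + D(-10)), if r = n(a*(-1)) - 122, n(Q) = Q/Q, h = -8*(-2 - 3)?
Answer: -54/119 ≈ -0.45378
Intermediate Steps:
a = -1
h = 40 (h = -8*(-5) = 40)
n(Q) = 1
D(Y) = -⅓ (D(Y) = -⅓*1 = -⅓)
r = -121 (r = 1 - 122 = -121)
(r + 103)/(h + D(-10)) = (-121 + 103)/(40 - ⅓) = -18/119/3 = -18*3/119 = -54/119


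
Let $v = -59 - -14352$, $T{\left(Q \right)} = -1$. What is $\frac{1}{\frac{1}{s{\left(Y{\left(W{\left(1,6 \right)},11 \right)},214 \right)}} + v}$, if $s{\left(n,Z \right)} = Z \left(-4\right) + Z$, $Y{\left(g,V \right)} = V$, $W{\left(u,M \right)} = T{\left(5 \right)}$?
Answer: $\frac{642}{9176105} \approx 6.9964 \cdot 10^{-5}$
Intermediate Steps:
$W{\left(u,M \right)} = -1$
$s{\left(n,Z \right)} = - 3 Z$ ($s{\left(n,Z \right)} = - 4 Z + Z = - 3 Z$)
$v = 14293$ ($v = -59 + 14352 = 14293$)
$\frac{1}{\frac{1}{s{\left(Y{\left(W{\left(1,6 \right)},11 \right)},214 \right)}} + v} = \frac{1}{\frac{1}{\left(-3\right) 214} + 14293} = \frac{1}{\frac{1}{-642} + 14293} = \frac{1}{- \frac{1}{642} + 14293} = \frac{1}{\frac{9176105}{642}} = \frac{642}{9176105}$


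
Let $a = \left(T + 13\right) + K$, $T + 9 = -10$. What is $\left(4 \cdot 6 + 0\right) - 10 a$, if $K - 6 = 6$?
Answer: $-36$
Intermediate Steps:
$T = -19$ ($T = -9 - 10 = -19$)
$K = 12$ ($K = 6 + 6 = 12$)
$a = 6$ ($a = \left(-19 + 13\right) + 12 = -6 + 12 = 6$)
$\left(4 \cdot 6 + 0\right) - 10 a = \left(4 \cdot 6 + 0\right) - 60 = \left(24 + 0\right) - 60 = 24 - 60 = -36$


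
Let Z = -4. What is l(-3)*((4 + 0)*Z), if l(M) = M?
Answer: 48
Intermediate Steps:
l(-3)*((4 + 0)*Z) = -3*(4 + 0)*(-4) = -12*(-4) = -3*(-16) = 48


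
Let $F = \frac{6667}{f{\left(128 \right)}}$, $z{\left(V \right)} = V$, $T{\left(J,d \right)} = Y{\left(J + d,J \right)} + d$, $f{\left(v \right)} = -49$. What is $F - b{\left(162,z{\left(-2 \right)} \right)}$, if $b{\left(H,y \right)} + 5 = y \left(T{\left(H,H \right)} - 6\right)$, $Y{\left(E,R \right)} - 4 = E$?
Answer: $\frac{41010}{49} \approx 836.94$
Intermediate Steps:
$Y{\left(E,R \right)} = 4 + E$
$T{\left(J,d \right)} = 4 + J + 2 d$ ($T{\left(J,d \right)} = \left(4 + \left(J + d\right)\right) + d = \left(4 + J + d\right) + d = 4 + J + 2 d$)
$b{\left(H,y \right)} = -5 + y \left(-2 + 3 H\right)$ ($b{\left(H,y \right)} = -5 + y \left(\left(4 + H + 2 H\right) - 6\right) = -5 + y \left(\left(4 + 3 H\right) - 6\right) = -5 + y \left(-2 + 3 H\right)$)
$F = - \frac{6667}{49}$ ($F = \frac{6667}{-49} = 6667 \left(- \frac{1}{49}\right) = - \frac{6667}{49} \approx -136.06$)
$F - b{\left(162,z{\left(-2 \right)} \right)} = - \frac{6667}{49} - \left(-5 - -4 + 3 \cdot 162 \left(-2\right)\right) = - \frac{6667}{49} - \left(-5 + 4 - 972\right) = - \frac{6667}{49} - -973 = - \frac{6667}{49} + 973 = \frac{41010}{49}$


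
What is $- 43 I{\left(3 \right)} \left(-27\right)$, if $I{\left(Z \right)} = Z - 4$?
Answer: $-1161$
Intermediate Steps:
$I{\left(Z \right)} = -4 + Z$
$- 43 I{\left(3 \right)} \left(-27\right) = - 43 \left(-4 + 3\right) \left(-27\right) = \left(-43\right) \left(-1\right) \left(-27\right) = 43 \left(-27\right) = -1161$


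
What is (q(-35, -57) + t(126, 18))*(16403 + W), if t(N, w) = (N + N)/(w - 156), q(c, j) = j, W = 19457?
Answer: -48518580/23 ≈ -2.1095e+6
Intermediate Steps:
t(N, w) = 2*N/(-156 + w) (t(N, w) = (2*N)/(-156 + w) = 2*N/(-156 + w))
(q(-35, -57) + t(126, 18))*(16403 + W) = (-57 + 2*126/(-156 + 18))*(16403 + 19457) = (-57 + 2*126/(-138))*35860 = (-57 + 2*126*(-1/138))*35860 = (-57 - 42/23)*35860 = -1353/23*35860 = -48518580/23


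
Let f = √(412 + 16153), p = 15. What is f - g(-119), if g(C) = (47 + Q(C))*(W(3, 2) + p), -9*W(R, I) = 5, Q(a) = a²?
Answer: -615680/3 + √16565 ≈ -2.0510e+5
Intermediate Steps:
W(R, I) = -5/9 (W(R, I) = -⅑*5 = -5/9)
g(C) = 6110/9 + 130*C²/9 (g(C) = (47 + C²)*(-5/9 + 15) = (47 + C²)*(130/9) = 6110/9 + 130*C²/9)
f = √16565 ≈ 128.71
f - g(-119) = √16565 - (6110/9 + (130/9)*(-119)²) = √16565 - (6110/9 + (130/9)*14161) = √16565 - (6110/9 + 1840930/9) = √16565 - 1*615680/3 = √16565 - 615680/3 = -615680/3 + √16565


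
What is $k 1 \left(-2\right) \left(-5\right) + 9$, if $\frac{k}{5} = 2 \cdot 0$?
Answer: $9$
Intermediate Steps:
$k = 0$ ($k = 5 \cdot 2 \cdot 0 = 5 \cdot 0 = 0$)
$k 1 \left(-2\right) \left(-5\right) + 9 = 0 \cdot 1 \left(-2\right) \left(-5\right) + 9 = 0 \left(\left(-2\right) \left(-5\right)\right) + 9 = 0 \cdot 10 + 9 = 0 + 9 = 9$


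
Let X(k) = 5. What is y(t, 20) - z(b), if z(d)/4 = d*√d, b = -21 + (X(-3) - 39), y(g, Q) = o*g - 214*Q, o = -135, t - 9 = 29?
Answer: -9410 + 220*I*√55 ≈ -9410.0 + 1631.6*I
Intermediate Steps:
t = 38 (t = 9 + 29 = 38)
y(g, Q) = -214*Q - 135*g (y(g, Q) = -135*g - 214*Q = -214*Q - 135*g)
b = -55 (b = -21 + (5 - 39) = -21 - 34 = -55)
z(d) = 4*d^(3/2) (z(d) = 4*(d*√d) = 4*d^(3/2))
y(t, 20) - z(b) = (-214*20 - 135*38) - 4*(-55)^(3/2) = (-4280 - 5130) - 4*(-55*I*√55) = -9410 - (-220)*I*√55 = -9410 + 220*I*√55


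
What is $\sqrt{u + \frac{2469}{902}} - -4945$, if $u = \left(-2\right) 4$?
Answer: $4945 + \frac{i \sqrt{4281794}}{902} \approx 4945.0 + 2.2941 i$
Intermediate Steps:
$u = -8$
$\sqrt{u + \frac{2469}{902}} - -4945 = \sqrt{-8 + \frac{2469}{902}} - -4945 = \sqrt{-8 + 2469 \cdot \frac{1}{902}} + 4945 = \sqrt{-8 + \frac{2469}{902}} + 4945 = \sqrt{- \frac{4747}{902}} + 4945 = \frac{i \sqrt{4281794}}{902} + 4945 = 4945 + \frac{i \sqrt{4281794}}{902}$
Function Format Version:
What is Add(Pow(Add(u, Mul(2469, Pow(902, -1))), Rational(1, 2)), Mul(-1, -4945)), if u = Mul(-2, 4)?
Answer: Add(4945, Mul(Rational(1, 902), I, Pow(4281794, Rational(1, 2)))) ≈ Add(4945.0, Mul(2.2941, I))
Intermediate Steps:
u = -8
Add(Pow(Add(u, Mul(2469, Pow(902, -1))), Rational(1, 2)), Mul(-1, -4945)) = Add(Pow(Add(-8, Mul(2469, Pow(902, -1))), Rational(1, 2)), Mul(-1, -4945)) = Add(Pow(Add(-8, Mul(2469, Rational(1, 902))), Rational(1, 2)), 4945) = Add(Pow(Add(-8, Rational(2469, 902)), Rational(1, 2)), 4945) = Add(Pow(Rational(-4747, 902), Rational(1, 2)), 4945) = Add(Mul(Rational(1, 902), I, Pow(4281794, Rational(1, 2))), 4945) = Add(4945, Mul(Rational(1, 902), I, Pow(4281794, Rational(1, 2))))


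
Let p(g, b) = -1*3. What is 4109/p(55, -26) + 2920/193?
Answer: -784277/579 ≈ -1354.5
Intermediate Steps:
p(g, b) = -3
4109/p(55, -26) + 2920/193 = 4109/(-3) + 2920/193 = 4109*(-⅓) + 2920*(1/193) = -4109/3 + 2920/193 = -784277/579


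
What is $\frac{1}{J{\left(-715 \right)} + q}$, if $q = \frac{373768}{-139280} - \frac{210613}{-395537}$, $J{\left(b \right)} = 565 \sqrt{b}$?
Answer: $- \frac{102007519817113266990}{10823674393381734019565038909} - \frac{26792930686189619228500 i \sqrt{715}}{10823674393381734019565038909} \approx -9.4245 \cdot 10^{-9} - 6.6191 \cdot 10^{-5} i$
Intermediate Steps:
$q = - \frac{14813111847}{6886299170}$ ($q = 373768 \left(- \frac{1}{139280}\right) - - \frac{210613}{395537} = - \frac{46721}{17410} + \frac{210613}{395537} = - \frac{14813111847}{6886299170} \approx -2.1511$)
$\frac{1}{J{\left(-715 \right)} + q} = \frac{1}{565 \sqrt{-715} - \frac{14813111847}{6886299170}} = \frac{1}{565 i \sqrt{715} - \frac{14813111847}{6886299170}} = \frac{1}{- \frac{14813111847}{6886299170} + 565 i \sqrt{715}}$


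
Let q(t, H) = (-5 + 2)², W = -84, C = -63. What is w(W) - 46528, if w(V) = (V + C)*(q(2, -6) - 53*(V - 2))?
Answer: -717877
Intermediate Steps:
q(t, H) = 9 (q(t, H) = (-3)² = 9)
w(V) = (-63 + V)*(115 - 53*V) (w(V) = (V - 63)*(9 - 53*(V - 2)) = (-63 + V)*(9 - 53*(-2 + V)) = (-63 + V)*(9 + (106 - 53*V)) = (-63 + V)*(115 - 53*V))
w(W) - 46528 = (-7245 - 53*(-84)² + 3454*(-84)) - 46528 = (-7245 - 53*7056 - 290136) - 46528 = (-7245 - 373968 - 290136) - 46528 = -671349 - 46528 = -717877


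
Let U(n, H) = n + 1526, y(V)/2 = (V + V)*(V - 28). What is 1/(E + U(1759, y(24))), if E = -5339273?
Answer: -1/5335988 ≈ -1.8741e-7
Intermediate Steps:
y(V) = 4*V*(-28 + V) (y(V) = 2*((V + V)*(V - 28)) = 2*((2*V)*(-28 + V)) = 2*(2*V*(-28 + V)) = 4*V*(-28 + V))
U(n, H) = 1526 + n
1/(E + U(1759, y(24))) = 1/(-5339273 + (1526 + 1759)) = 1/(-5339273 + 3285) = 1/(-5335988) = -1/5335988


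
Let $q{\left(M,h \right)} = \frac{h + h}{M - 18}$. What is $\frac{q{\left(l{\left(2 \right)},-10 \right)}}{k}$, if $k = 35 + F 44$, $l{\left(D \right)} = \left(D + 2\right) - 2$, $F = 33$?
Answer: $\frac{5}{5948} \approx 0.00084062$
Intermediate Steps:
$l{\left(D \right)} = D$ ($l{\left(D \right)} = \left(2 + D\right) - 2 = D$)
$q{\left(M,h \right)} = \frac{2 h}{-18 + M}$
$k = 1487$ ($k = 35 + 33 \cdot 44 = 35 + 1452 = 1487$)
$\frac{q{\left(l{\left(2 \right)},-10 \right)}}{k} = \frac{2 \left(-10\right) \frac{1}{-18 + 2}}{1487} = 2 \left(-10\right) \frac{1}{-16} \cdot \frac{1}{1487} = 2 \left(-10\right) \left(- \frac{1}{16}\right) \frac{1}{1487} = \frac{5}{4} \cdot \frac{1}{1487} = \frac{5}{5948}$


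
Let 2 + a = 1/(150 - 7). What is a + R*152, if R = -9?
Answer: -195909/143 ≈ -1370.0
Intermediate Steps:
a = -285/143 (a = -2 + 1/(150 - 7) = -2 + 1/143 = -285/143 ≈ -1.9930)
a + R*152 = -285/143 - 9*152 = -285/143 - 1368 = -195909/143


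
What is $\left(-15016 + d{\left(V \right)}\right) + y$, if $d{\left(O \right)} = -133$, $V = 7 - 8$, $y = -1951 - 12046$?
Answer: $-29146$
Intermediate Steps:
$y = -13997$ ($y = -1951 - 12046 = -13997$)
$V = -1$ ($V = 7 - 8 = -1$)
$\left(-15016 + d{\left(V \right)}\right) + y = \left(-15016 - 133\right) - 13997 = -15149 - 13997 = -29146$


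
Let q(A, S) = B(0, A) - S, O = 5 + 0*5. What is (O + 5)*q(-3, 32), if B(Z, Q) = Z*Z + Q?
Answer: -350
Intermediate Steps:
O = 5 (O = 5 + 0 = 5)
B(Z, Q) = Q + Z² (B(Z, Q) = Z² + Q = Q + Z²)
q(A, S) = A - S (q(A, S) = (A + 0²) - S = (A + 0) - S = A - S)
(O + 5)*q(-3, 32) = (5 + 5)*(-3 - 1*32) = 10*(-3 - 32) = 10*(-35) = -350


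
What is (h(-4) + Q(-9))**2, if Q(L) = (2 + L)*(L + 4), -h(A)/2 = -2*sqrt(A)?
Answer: 1161 + 560*I ≈ 1161.0 + 560.0*I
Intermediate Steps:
h(A) = 4*sqrt(A) (h(A) = -(-4)*sqrt(A) = 4*sqrt(A))
Q(L) = (2 + L)*(4 + L)
(h(-4) + Q(-9))**2 = (4*sqrt(-4) + (8 + (-9)**2 + 6*(-9)))**2 = (4*(2*I) + (8 + 81 - 54))**2 = (8*I + 35)**2 = (35 + 8*I)**2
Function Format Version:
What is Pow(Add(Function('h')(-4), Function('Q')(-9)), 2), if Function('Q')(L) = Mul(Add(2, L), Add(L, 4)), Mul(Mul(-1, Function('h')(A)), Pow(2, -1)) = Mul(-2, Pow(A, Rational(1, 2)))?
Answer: Add(1161, Mul(560, I)) ≈ Add(1161.0, Mul(560.00, I))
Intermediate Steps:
Function('h')(A) = Mul(4, Pow(A, Rational(1, 2))) (Function('h')(A) = Mul(-2, Mul(-2, Pow(A, Rational(1, 2)))) = Mul(4, Pow(A, Rational(1, 2))))
Function('Q')(L) = Mul(Add(2, L), Add(4, L))
Pow(Add(Function('h')(-4), Function('Q')(-9)), 2) = Pow(Add(Mul(4, Pow(-4, Rational(1, 2))), Add(8, Pow(-9, 2), Mul(6, -9))), 2) = Pow(Add(Mul(4, Mul(2, I)), Add(8, 81, -54)), 2) = Pow(Add(Mul(8, I), 35), 2) = Pow(Add(35, Mul(8, I)), 2)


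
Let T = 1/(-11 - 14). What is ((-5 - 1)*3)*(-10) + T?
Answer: 4499/25 ≈ 179.96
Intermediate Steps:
T = -1/25 (T = 1/(-25) = -1/25 ≈ -0.040000)
((-5 - 1)*3)*(-10) + T = ((-5 - 1)*3)*(-10) - 1/25 = -6*3*(-10) - 1/25 = -18*(-10) - 1/25 = 180 - 1/25 = 4499/25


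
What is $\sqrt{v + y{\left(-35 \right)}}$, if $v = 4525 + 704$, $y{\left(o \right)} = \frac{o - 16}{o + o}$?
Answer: $\frac{\sqrt{25625670}}{70} \approx 72.317$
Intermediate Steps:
$y{\left(o \right)} = \frac{-16 + o}{2 o}$ ($y{\left(o \right)} = \frac{o + \left(-37 + 21\right)}{2 o} = \left(o - 16\right) \frac{1}{2 o} = \left(-16 + o\right) \frac{1}{2 o} = \frac{-16 + o}{2 o}$)
$v = 5229$
$\sqrt{v + y{\left(-35 \right)}} = \sqrt{5229 + \frac{-16 - 35}{2 \left(-35\right)}} = \sqrt{5229 + \frac{1}{2} \left(- \frac{1}{35}\right) \left(-51\right)} = \sqrt{5229 + \frac{51}{70}} = \sqrt{\frac{366081}{70}} = \frac{\sqrt{25625670}}{70}$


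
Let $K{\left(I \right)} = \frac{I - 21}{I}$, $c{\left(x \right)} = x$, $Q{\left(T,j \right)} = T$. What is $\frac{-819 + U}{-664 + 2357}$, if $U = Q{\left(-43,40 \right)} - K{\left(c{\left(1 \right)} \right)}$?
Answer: $- \frac{842}{1693} \approx -0.49734$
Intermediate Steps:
$K{\left(I \right)} = \frac{-21 + I}{I}$
$U = -23$ ($U = -43 - \frac{-21 + 1}{1} = -43 - 1 \left(-20\right) = -43 - -20 = -43 + 20 = -23$)
$\frac{-819 + U}{-664 + 2357} = \frac{-819 - 23}{-664 + 2357} = - \frac{842}{1693}$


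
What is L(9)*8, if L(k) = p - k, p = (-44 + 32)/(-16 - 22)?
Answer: -1320/19 ≈ -69.474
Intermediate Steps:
p = 6/19 (p = -12/(-38) = -12*(-1/38) = 6/19 ≈ 0.31579)
L(k) = 6/19 - k
L(9)*8 = (6/19 - 1*9)*8 = (6/19 - 9)*8 = -165/19*8 = -1320/19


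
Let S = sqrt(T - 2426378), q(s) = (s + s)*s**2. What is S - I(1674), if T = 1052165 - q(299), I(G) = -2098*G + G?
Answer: 3510378 + I*sqrt(54836011) ≈ 3.5104e+6 + 7405.1*I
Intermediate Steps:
I(G) = -2097*G
q(s) = 2*s**3 (q(s) = (2*s)*s**2 = 2*s**3)
T = -52409633 (T = 1052165 - 2*299**3 = 1052165 - 2*26730899 = 1052165 - 1*53461798 = 1052165 - 53461798 = -52409633)
S = I*sqrt(54836011) (S = sqrt(-52409633 - 2426378) = sqrt(-54836011) = I*sqrt(54836011) ≈ 7405.1*I)
S - I(1674) = I*sqrt(54836011) - (-2097)*1674 = I*sqrt(54836011) - 1*(-3510378) = I*sqrt(54836011) + 3510378 = 3510378 + I*sqrt(54836011)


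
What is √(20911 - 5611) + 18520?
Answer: 18520 + 30*√17 ≈ 18644.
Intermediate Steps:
√(20911 - 5611) + 18520 = √15300 + 18520 = 30*√17 + 18520 = 18520 + 30*√17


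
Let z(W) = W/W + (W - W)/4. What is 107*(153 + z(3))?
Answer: 16478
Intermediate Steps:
z(W) = 1 (z(W) = 1 + 0*(¼) = 1 + 0 = 1)
107*(153 + z(3)) = 107*(153 + 1) = 107*154 = 16478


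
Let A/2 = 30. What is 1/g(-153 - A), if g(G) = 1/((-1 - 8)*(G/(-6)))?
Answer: -639/2 ≈ -319.50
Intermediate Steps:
A = 60 (A = 2*30 = 60)
g(G) = 2/(3*G) (g(G) = 1/(-9*G*(-1)/6) = 1/(-(-3)*G/2) = 1/(3*G/2) = 2/(3*G))
1/g(-153 - A) = 1/(2/(3*(-153 - 1*60))) = 1/(2/(3*(-153 - 60))) = 1/((⅔)/(-213)) = 1/((⅔)*(-1/213)) = 1/(-2/639) = -639/2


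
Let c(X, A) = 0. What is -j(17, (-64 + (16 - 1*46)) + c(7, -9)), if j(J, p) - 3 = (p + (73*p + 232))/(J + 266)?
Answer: 5875/283 ≈ 20.760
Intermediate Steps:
j(J, p) = 3 + (232 + 74*p)/(266 + J) (j(J, p) = 3 + (p + (73*p + 232))/(J + 266) = 3 + (p + (232 + 73*p))/(266 + J) = 3 + (232 + 74*p)/(266 + J))
-j(17, (-64 + (16 - 1*46)) + c(7, -9)) = -(1030 + 3*17 + 74*((-64 + (16 - 1*46)) + 0))/(266 + 17) = -(1030 + 51 + 74*((-64 + (16 - 46)) + 0))/283 = -(1030 + 51 + 74*((-64 - 30) + 0))/283 = -(1030 + 51 + 74*(-94 + 0))/283 = -(1030 + 51 + 74*(-94))/283 = -(1030 + 51 - 6956)/283 = -(-5875)/283 = -1*(-5875/283) = 5875/283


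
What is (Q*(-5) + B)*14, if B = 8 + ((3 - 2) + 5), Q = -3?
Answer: 406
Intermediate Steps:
B = 14 (B = 8 + (1 + 5) = 8 + 6 = 14)
(Q*(-5) + B)*14 = (-3*(-5) + 14)*14 = (15 + 14)*14 = 29*14 = 406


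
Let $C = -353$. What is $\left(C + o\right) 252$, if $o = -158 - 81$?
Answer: $-149184$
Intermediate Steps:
$o = -239$
$\left(C + o\right) 252 = \left(-353 - 239\right) 252 = \left(-592\right) 252 = -149184$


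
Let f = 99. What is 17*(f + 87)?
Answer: 3162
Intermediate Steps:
17*(f + 87) = 17*(99 + 87) = 17*186 = 3162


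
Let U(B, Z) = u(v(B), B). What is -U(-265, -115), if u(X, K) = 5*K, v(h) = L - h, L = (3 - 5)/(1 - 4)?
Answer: 1325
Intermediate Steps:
L = 2/3 (L = -2/(-3) = -2*(-1/3) = 2/3 ≈ 0.66667)
v(h) = 2/3 - h
U(B, Z) = 5*B
-U(-265, -115) = -5*(-265) = -1*(-1325) = 1325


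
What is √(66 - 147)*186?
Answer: 1674*I ≈ 1674.0*I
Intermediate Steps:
√(66 - 147)*186 = √(-81)*186 = (9*I)*186 = 1674*I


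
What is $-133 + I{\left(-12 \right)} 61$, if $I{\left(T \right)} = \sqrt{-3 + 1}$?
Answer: $-133 + 61 i \sqrt{2} \approx -133.0 + 86.267 i$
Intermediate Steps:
$I{\left(T \right)} = i \sqrt{2}$ ($I{\left(T \right)} = \sqrt{-2} = i \sqrt{2}$)
$-133 + I{\left(-12 \right)} 61 = -133 + i \sqrt{2} \cdot 61 = -133 + 61 i \sqrt{2}$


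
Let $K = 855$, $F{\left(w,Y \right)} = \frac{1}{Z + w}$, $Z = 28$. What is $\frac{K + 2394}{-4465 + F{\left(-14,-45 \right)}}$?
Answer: $- \frac{45486}{62509} \approx -0.72767$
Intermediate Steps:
$F{\left(w,Y \right)} = \frac{1}{28 + w}$
$\frac{K + 2394}{-4465 + F{\left(-14,-45 \right)}} = \frac{855 + 2394}{-4465 + \frac{1}{28 - 14}} = \frac{3249}{-4465 + \frac{1}{14}} = \frac{3249}{- \frac{62509}{14}} = 3249 \left(- \frac{14}{62509}\right) = - \frac{45486}{62509}$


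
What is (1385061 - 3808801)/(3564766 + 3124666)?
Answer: -605935/1672358 ≈ -0.36232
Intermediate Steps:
(1385061 - 3808801)/(3564766 + 3124666) = -2423740/6689432 = -2423740*1/6689432 = -605935/1672358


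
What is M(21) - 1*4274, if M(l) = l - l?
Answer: -4274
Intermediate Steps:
M(l) = 0
M(21) - 1*4274 = 0 - 1*4274 = 0 - 4274 = -4274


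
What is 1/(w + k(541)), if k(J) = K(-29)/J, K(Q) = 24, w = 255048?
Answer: 541/137980992 ≈ 3.9208e-6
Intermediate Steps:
k(J) = 24/J
1/(w + k(541)) = 1/(255048 + 24/541) = 1/(137980992/541) = 541/137980992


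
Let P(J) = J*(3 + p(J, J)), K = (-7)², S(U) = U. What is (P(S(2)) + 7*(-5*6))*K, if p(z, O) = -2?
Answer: -10192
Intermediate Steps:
K = 49
P(J) = J (P(J) = J*(3 - 2) = J*1 = J)
(P(S(2)) + 7*(-5*6))*K = (2 + 7*(-5*6))*49 = (2 + 7*(-30))*49 = (2 - 210)*49 = -208*49 = -10192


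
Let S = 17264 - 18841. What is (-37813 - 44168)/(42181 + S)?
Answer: -81981/40604 ≈ -2.0190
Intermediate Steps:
S = -1577
(-37813 - 44168)/(42181 + S) = (-37813 - 44168)/(42181 - 1577) = -81981/40604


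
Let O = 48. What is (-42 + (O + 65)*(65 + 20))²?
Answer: 91450969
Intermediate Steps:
(-42 + (O + 65)*(65 + 20))² = (-42 + (48 + 65)*(65 + 20))² = (-42 + 113*85)² = (-42 + 9605)² = 9563² = 91450969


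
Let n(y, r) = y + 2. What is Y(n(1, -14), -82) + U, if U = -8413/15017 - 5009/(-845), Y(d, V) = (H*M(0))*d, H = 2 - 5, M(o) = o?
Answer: 68111168/12689365 ≈ 5.3676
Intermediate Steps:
H = -3
n(y, r) = 2 + y
Y(d, V) = 0 (Y(d, V) = (-3*0)*d = 0*d = 0)
U = 68111168/12689365 (U = -8413*1/15017 - 5009*(-1/845) = -8413/15017 + 5009/845 = 68111168/12689365 ≈ 5.3676)
Y(n(1, -14), -82) + U = 0 + 68111168/12689365 = 68111168/12689365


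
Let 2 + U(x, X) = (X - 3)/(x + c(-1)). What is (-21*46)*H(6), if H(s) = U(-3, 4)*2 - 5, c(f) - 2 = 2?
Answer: 6762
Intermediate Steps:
c(f) = 4 (c(f) = 2 + 2 = 4)
U(x, X) = -2 + (-3 + X)/(4 + x) (U(x, X) = -2 + (X - 3)/(x + 4) = -2 + (-3 + X)/(4 + x))
H(s) = -7 (H(s) = ((-11 + 4 - 2*(-3))/(4 - 3))*2 - 5 = ((-11 + 4 + 6)/1)*2 - 5 = (1*(-1))*2 - 5 = -1*2 - 5 = -2 - 5 = -7)
(-21*46)*H(6) = -21*46*(-7) = -966*(-7) = 6762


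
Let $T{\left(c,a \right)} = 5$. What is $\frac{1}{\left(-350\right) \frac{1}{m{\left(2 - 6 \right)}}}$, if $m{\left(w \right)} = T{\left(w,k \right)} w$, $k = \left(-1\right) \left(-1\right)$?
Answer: $\frac{2}{35} \approx 0.057143$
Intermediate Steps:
$k = 1$
$m{\left(w \right)} = 5 w$
$\frac{1}{\left(-350\right) \frac{1}{m{\left(2 - 6 \right)}}} = \frac{1}{\left(-350\right) \frac{1}{5 \left(2 - 6\right)}} = \frac{1}{\left(-350\right) \frac{1}{5 \left(-4\right)}} = \frac{1}{\left(-350\right) \frac{1}{-20}} = \frac{1}{\left(-350\right) \left(- \frac{1}{20}\right)} = \frac{1}{\frac{35}{2}} = \frac{2}{35}$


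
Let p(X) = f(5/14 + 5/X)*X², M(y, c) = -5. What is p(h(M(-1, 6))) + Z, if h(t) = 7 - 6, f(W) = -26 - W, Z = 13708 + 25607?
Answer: 549971/14 ≈ 39284.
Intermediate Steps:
Z = 39315
h(t) = 1
p(X) = X²*(-369/14 - 5/X) (p(X) = (-26 - (5/14 + 5/X))*X² = (-26 + (-5/14 - 5/X))*X² = (-369/14 - 5/X)*X² = X²*(-369/14 - 5/X))
p(h(M(-1, 6))) + Z = -1/14*1*(70 + 369*1) + 39315 = -1/14*1*(70 + 369) + 39315 = -1/14*1*439 + 39315 = -439/14 + 39315 = 549971/14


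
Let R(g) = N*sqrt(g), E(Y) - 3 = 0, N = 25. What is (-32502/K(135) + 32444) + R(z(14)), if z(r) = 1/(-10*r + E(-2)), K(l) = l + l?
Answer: 1454563/45 + 25*I*sqrt(137)/137 ≈ 32324.0 + 2.1359*I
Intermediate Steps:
E(Y) = 3 (E(Y) = 3 + 0 = 3)
K(l) = 2*l
z(r) = 1/(3 - 10*r) (z(r) = 1/(-10*r + 3) = 1/(3 - 10*r))
R(g) = 25*sqrt(g)
(-32502/K(135) + 32444) + R(z(14)) = (-32502/(2*135) + 32444) + 25*sqrt(-1/(-3 + 10*14)) = (-32502/270 + 32444) + 25*sqrt(-1/(-3 + 140)) = (-32502*1/270 + 32444) + 25*sqrt(-1/137) = (-5417/45 + 32444) + 25*sqrt(-1*1/137) = 1454563/45 + 25*sqrt(-1/137) = 1454563/45 + 25*(I*sqrt(137)/137) = 1454563/45 + 25*I*sqrt(137)/137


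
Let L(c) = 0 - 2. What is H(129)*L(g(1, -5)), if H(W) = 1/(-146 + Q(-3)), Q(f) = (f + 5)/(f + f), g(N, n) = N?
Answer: 6/439 ≈ 0.013667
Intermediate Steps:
Q(f) = (5 + f)/(2*f) (Q(f) = (5 + f)/((2*f)) = (5 + f)*(1/(2*f)) = (5 + f)/(2*f))
L(c) = -2
H(W) = -3/439 (H(W) = 1/(-146 + (½)*(5 - 3)/(-3)) = 1/(-146 + (½)*(-⅓)*2) = 1/(-146 - ⅓) = 1/(-439/3) = -3/439)
H(129)*L(g(1, -5)) = -3/439*(-2) = 6/439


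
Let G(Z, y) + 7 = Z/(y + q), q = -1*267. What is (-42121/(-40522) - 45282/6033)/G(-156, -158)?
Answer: 223946838225/229719582698 ≈ 0.97487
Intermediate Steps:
q = -267
G(Z, y) = -7 + Z/(-267 + y) (G(Z, y) = -7 + Z/(y - 267) = -7 + Z/(-267 + y))
(-42121/(-40522) - 45282/6033)/G(-156, -158) = (-42121/(-40522) - 45282/6033)/(((1869 - 156 - 7*(-158))/(-267 - 158))) = (-42121*(-1/40522) - 45282*1/6033)/(((1869 - 156 + 1106)/(-425))) = (42121/40522 - 15094/2011)/((-1/425*2819)) = -526933737/(81489742*(-2819/425)) = -526933737/81489742*(-425/2819) = 223946838225/229719582698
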